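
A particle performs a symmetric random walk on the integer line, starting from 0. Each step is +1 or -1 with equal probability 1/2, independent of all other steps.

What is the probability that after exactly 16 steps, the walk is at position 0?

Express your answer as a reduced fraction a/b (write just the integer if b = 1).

To return to 0 after 16 steps: need exactly 8 steps of +1 and 8 of -1.
Favorable paths: C(16,8) = 12870
Total paths: 2^16 = 65536
P = 12870/65536 = 6435/32768

Answer: 6435/32768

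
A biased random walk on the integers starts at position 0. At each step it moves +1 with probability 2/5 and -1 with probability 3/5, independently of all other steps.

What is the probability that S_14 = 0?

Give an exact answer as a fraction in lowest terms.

To be at 0 after 14 steps: need exactly 7 steps of +1 and 7 of -1.
Number of such sequences: C(14,7) = 3432
Each has probability (2/5)^7 · (3/5)^7 = 279936/6103515625
P = 3432 · 279936/6103515625 = 960740352/6103515625

Answer: 960740352/6103515625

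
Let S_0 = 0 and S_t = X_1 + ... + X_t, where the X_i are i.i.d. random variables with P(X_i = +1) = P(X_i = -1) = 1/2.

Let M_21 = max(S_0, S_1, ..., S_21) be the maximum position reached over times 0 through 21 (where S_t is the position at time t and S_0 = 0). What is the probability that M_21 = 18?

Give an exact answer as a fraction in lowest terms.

Let M_21 = max(S_0,...,S_21). Use the reflection principle: for j ≥ 1, #{paths with M_21 ≥ j} = #{S_21 ≥ j} + #{S_21 ≥ j+1}.
By reflection, #{M_21 ≥ 18} = #{S_21 ≥ 18} + #{S_21 ≥ 19} = 22 + 22 = 44.
#{M_21 ≥ 19} = #{S_21 ≥ 19} + #{S_21 ≥ 20} = 22 + 1 = 23.
#{M_21 = 18} = 44 - 23 = 21.
P(M_21 = 18) = 21/2097152 = 21/2097152

Answer: 21/2097152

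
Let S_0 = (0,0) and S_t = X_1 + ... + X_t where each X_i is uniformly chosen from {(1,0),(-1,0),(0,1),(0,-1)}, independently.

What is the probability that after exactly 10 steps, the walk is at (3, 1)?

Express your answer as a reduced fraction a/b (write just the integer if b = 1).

Answer: 1575/65536

Derivation:
Let h be the number of horizontal steps (so 10-h are vertical). To end at (3,1) need (h+3)/2 right-steps and ((10-h)+1)/2 up-steps.
Sum over h with 3 ≤ h ≤ 9, h ≡ 1 (mod 2), 10-h ≡ 1 (mod 2):
h=3: C(10,3)·C(3,3)·C(7,4) = 120·1·35 = 4200
h=5: C(10,5)·C(5,4)·C(5,3) = 252·5·10 = 12600
h=7: C(10,7)·C(7,5)·C(3,2) = 120·21·3 = 7560
h=9: C(10,9)·C(9,6)·C(1,1) = 10·84·1 = 840
Total favorable: 25200
Total paths: 4^10 = 1048576
P = 25200/1048576 = 1575/65536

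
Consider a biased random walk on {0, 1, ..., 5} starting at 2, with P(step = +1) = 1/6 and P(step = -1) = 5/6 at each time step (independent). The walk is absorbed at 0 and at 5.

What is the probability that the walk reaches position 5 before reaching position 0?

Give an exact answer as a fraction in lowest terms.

Answer: 6/781

Derivation:
Biased walk: p = 1/6, q = 5/6, r = q/p = 5
Gambler's ruin: P(hit 5 before 0 | start at 2) = (1 - r^a)/(1 - r^N)
r^2 = 25; r^5 = 3125
P = (1 - 25) / (1 - 3125) = -24 / -3124 = 6/781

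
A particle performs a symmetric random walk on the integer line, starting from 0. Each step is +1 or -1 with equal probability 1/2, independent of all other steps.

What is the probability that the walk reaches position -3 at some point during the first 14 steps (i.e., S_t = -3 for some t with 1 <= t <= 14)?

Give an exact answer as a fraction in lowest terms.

Count via complement. Let g(t,s) = #length-t paths at position s with S_1..S_t all ≠ -3.
g(t,s) = g(t-1,s-1) + g(t-1,s+1) for s ≠ -3; g(t,-3) = 0.
t=0: g(0,0)=1
t=1: g(1,-1)=1 g(1,1)=1
t=2: g(2,-2)=1 g(2,0)=2 g(2,2)=1
t=3: g(3,-1)=3 g(3,1)=3 g(3,3)=1
t=4: g(4,-2)=3 g(4,0)=6 g(4,2)=4 g(4,4)=1
t=5: g(5,-1)=9 g(5,1)=10 g(5,3)=5 g(5,5)=1
t=6: g(6,-2)=9 g(6,0)=19 g(6,2)=15 g(6,4)=6 g(6,6)=1
t=7: g(7,-1)=28 g(7,1)=34 g(7,3)=21 g(7,5)=7 g(7,7)=1
t=8: g(8,-2)=28 g(8,0)=62 g(8,2)=55 g(8,4)=28 g(8,6)=8 g(8,8)=1
t=9: g(9,-1)=90 g(9,1)=117 g(9,3)=83 g(9,5)=36 g(9,7)=9 g(9,9)=1
t=10: g(10,-2)=90 g(10,0)=207 g(10,2)=200 g(10,4)=119 g(10,6)=45 g(10,8)=10 g(10,10)=1
t=11: g(11,-1)=297 g(11,1)=407 g(11,3)=319 g(11,5)=164 g(11,7)=55 g(11,9)=11 g(11,11)=1
t=12: g(12,-2)=297 g(12,0)=704 g(12,2)=726 g(12,4)=483 g(12,6)=219 g(12,8)=66 g(12,10)=12 g(12,12)=1
t=13: g(13,-1)=1001 g(13,1)=1430 g(13,3)=1209 g(13,5)=702 g(13,7)=285 g(13,9)=78 g(13,11)=13 g(13,13)=1
t=14: g(14,-2)=1001 g(14,0)=2431 g(14,2)=2639 g(14,4)=1911 g(14,6)=987 g(14,8)=363 g(14,10)=91 g(14,12)=14 g(14,14)=1
Paths never hitting -3: Σ_s g(14,s) = 9438
Paths hitting -3: 2^14 - 9438 = 6946
P = 6946/16384 = 3473/8192

Answer: 3473/8192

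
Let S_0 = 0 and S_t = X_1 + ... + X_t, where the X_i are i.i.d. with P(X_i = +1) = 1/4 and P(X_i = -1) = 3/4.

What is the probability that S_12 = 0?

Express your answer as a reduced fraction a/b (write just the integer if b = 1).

To reach position 0 after 12 steps: need 6 steps of +1 and 6 steps of -1.
Number of such sequences: C(12,6) = 924
Each has probability (1/4)^6 · (3/4)^6 = 729/16777216
P = 924 · 729/16777216 = 168399/4194304

Answer: 168399/4194304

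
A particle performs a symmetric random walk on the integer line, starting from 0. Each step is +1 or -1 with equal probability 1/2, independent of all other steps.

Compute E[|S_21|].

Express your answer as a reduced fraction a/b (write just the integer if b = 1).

S_21 takes values m ≡ 1 (mod 2) with |m| ≤ 21; P(S_21=m) = C(21,(21+m)/2)/2^21.
Total paths: 2^21 = 2097152
Distribution: P(S=-21)=1/2097152, P(S=-19)=21/2097152, P(S=-17)=210/2097152, P(S=-15)=1330/2097152, P(S=-13)=5985/2097152, P(S=-11)=20349/2097152, P(S=-9)=54264/2097152, P(S=-7)=116280/2097152, P(S=-5)=203490/2097152, P(S=-3)=293930/2097152, P(S=-1)=352716/2097152, P(S=1)=352716/2097152, P(S=3)=293930/2097152, P(S=5)=203490/2097152, P(S=7)=116280/2097152, P(S=9)=54264/2097152, P(S=11)=20349/2097152, P(S=13)=5985/2097152, P(S=15)=1330/2097152, P(S=17)=210/2097152, P(S=19)=21/2097152, P(S=21)=1/2097152
E[|S_21|] = Σ_m |m|·P(S_21=m) = 7759752/2097152 = 969969/262144

Answer: 969969/262144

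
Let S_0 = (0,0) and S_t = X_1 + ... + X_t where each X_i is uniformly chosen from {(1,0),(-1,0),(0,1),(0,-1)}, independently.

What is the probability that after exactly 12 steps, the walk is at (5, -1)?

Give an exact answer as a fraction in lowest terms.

Let h be the number of horizontal steps (so 12-h are vertical). To end at (5,-1) need (h+5)/2 right-steps and ((12-h)-1)/2 up-steps.
Sum over h with 5 ≤ h ≤ 11, h ≡ 1 (mod 2), 12-h ≡ 1 (mod 2):
h=5: C(12,5)·C(5,5)·C(7,3) = 792·1·35 = 27720
h=7: C(12,7)·C(7,6)·C(5,2) = 792·7·10 = 55440
h=9: C(12,9)·C(9,7)·C(3,1) = 220·36·3 = 23760
h=11: C(12,11)·C(11,8)·C(1,0) = 12·165·1 = 1980
Total favorable: 108900
Total paths: 4^12 = 16777216
P = 108900/16777216 = 27225/4194304

Answer: 27225/4194304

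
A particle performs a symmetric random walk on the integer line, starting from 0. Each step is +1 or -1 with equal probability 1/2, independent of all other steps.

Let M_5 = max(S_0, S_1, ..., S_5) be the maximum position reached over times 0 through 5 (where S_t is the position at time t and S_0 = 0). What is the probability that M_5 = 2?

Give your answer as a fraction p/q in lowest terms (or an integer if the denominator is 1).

Let M_5 = max(S_0,...,S_5). Use the reflection principle: for j ≥ 1, #{paths with M_5 ≥ j} = #{S_5 ≥ j} + #{S_5 ≥ j+1}.
By reflection, #{M_5 ≥ 2} = #{S_5 ≥ 2} + #{S_5 ≥ 3} = 6 + 6 = 12.
#{M_5 ≥ 3} = #{S_5 ≥ 3} + #{S_5 ≥ 4} = 6 + 1 = 7.
#{M_5 = 2} = 12 - 7 = 5.
P(M_5 = 2) = 5/32 = 5/32

Answer: 5/32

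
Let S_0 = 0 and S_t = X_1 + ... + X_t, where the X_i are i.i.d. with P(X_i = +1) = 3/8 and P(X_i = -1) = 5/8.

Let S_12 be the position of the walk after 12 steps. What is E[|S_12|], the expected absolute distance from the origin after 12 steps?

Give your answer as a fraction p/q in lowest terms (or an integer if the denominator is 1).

S_12 takes values m ≡ 0 (mod 2) with |m| ≤ 12; P(S_12=m) = C(12,(12+m)/2) · (3/8)^((12+m)/2) · (5/8)^((12-m)/2).
Distribution: P(S=-12)=244140625/68719476736, P(S=-10)=439453125/17179869184, P(S=-8)=2900390625/34359738368, P(S=-6)=2900390625/17179869184, P(S=-4)=15662109375/68719476736, P(S=-2)=1879453125/8589934592, P(S=0)=2631234375/17179869184, P(S=2)=676603125/8589934592, P(S=4)=2029809375/68719476736, P(S=6)=135320625/17179869184, P(S=8)=48715425/34359738368, P(S=10)=2657205/17179869184, P(S=12)=531441/68719476736
E[|S_12|] = Σ_m |m|·P(S_12=m) = 15770488737/4294967296

Answer: 15770488737/4294967296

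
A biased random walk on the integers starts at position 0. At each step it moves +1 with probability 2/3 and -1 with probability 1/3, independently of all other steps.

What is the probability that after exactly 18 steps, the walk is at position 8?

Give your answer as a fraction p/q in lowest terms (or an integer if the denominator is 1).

Answer: 7798784/43046721

Derivation:
To reach position 8 after 18 steps: need 13 steps of +1 and 5 steps of -1.
Number of such sequences: C(18,13) = 8568
Each has probability (2/3)^13 · (1/3)^5 = 8192/387420489
P = 8568 · 8192/387420489 = 7798784/43046721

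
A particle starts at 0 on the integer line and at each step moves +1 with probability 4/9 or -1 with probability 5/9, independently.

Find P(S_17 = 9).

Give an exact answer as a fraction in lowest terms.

To reach position 9 after 17 steps: need 13 steps of +1 and 4 steps of -1.
Number of such sequences: C(17,13) = 2380
Each has probability (4/9)^13 · (5/9)^4 = 41943040000/16677181699666569
P = 2380 · 41943040000/16677181699666569 = 99824435200000/16677181699666569

Answer: 99824435200000/16677181699666569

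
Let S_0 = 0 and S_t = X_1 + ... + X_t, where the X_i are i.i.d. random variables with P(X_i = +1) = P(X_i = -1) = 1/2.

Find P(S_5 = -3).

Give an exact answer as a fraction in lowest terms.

To reach position -3 after 5 steps: need 1 step of +1 and 4 of -1.
Favorable paths: C(5,1) = 5
Total paths: 2^5 = 32
P = 5/32 = 5/32

Answer: 5/32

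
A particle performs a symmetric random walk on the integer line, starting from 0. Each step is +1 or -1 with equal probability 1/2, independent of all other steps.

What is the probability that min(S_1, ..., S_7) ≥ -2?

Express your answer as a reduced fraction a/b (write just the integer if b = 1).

Let f(t,s) = #length-t paths at position s with S_1..S_t all ≥ -2.
f(t,s) = f(t-1,s-1) + f(t-1,s+1) for s ≥ -2; f(t,s) = 0 for s < -2.
t=0: f(0,0)=1
t=1: f(1,-1)=1 f(1,1)=1
t=2: f(2,-2)=1 f(2,0)=2 f(2,2)=1
t=3: f(3,-1)=3 f(3,1)=3 f(3,3)=1
t=4: f(4,-2)=3 f(4,0)=6 f(4,2)=4 f(4,4)=1
t=5: f(5,-1)=9 f(5,1)=10 f(5,3)=5 f(5,5)=1
t=6: f(6,-2)=9 f(6,0)=19 f(6,2)=15 f(6,4)=6 f(6,6)=1
t=7: f(7,-1)=28 f(7,1)=34 f(7,3)=21 f(7,5)=7 f(7,7)=1
Σ_s f(7,s) = 91
P = 91/128 = 91/128

Answer: 91/128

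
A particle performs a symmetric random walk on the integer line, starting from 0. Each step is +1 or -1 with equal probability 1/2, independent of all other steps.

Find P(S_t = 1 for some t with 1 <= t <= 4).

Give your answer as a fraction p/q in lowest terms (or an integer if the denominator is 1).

Answer: 5/8

Derivation:
Count via complement. Let g(t,s) = #length-t paths at position s with S_1..S_t all ≠ 1.
g(t,s) = g(t-1,s-1) + g(t-1,s+1) for s ≠ 1; g(t,1) = 0.
t=0: g(0,0)=1
t=1: g(1,-1)=1
t=2: g(2,-2)=1 g(2,0)=1
t=3: g(3,-3)=1 g(3,-1)=2
t=4: g(4,-4)=1 g(4,-2)=3 g(4,0)=2
Paths never hitting 1: Σ_s g(4,s) = 6
Paths hitting 1: 2^4 - 6 = 10
P = 10/16 = 5/8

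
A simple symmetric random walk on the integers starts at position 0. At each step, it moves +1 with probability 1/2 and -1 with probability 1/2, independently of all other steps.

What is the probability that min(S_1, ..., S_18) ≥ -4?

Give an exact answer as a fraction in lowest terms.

Answer: 24973/32768

Derivation:
Let f(t,s) = #length-t paths at position s with S_1..S_t all ≥ -4.
f(t,s) = f(t-1,s-1) + f(t-1,s+1) for s ≥ -4; f(t,s) = 0 for s < -4.
t=0: f(0,0)=1
t=1: f(1,-1)=1 f(1,1)=1
t=2: f(2,-2)=1 f(2,0)=2 f(2,2)=1
t=3: f(3,-3)=1 f(3,-1)=3 f(3,1)=3 f(3,3)=1
t=4: f(4,-4)=1 f(4,-2)=4 f(4,0)=6 f(4,2)=4 f(4,4)=1
t=5: f(5,-3)=5 f(5,-1)=10 f(5,1)=10 f(5,3)=5 f(5,5)=1
t=6: f(6,-4)=5 f(6,-2)=15 f(6,0)=20 f(6,2)=15 f(6,4)=6 f(6,6)=1
t=7: f(7,-3)=20 f(7,-1)=35 f(7,1)=35 f(7,3)=21 f(7,5)=7 f(7,7)=1
t=8: f(8,-4)=20 f(8,-2)=55 f(8,0)=70 f(8,2)=56 f(8,4)=28 f(8,6)=8 f(8,8)=1
t=9: f(9,-3)=75 f(9,-1)=125 f(9,1)=126 f(9,3)=84 f(9,5)=36 f(9,7)=9 f(9,9)=1
t=10: f(10,-4)=75 f(10,-2)=200 f(10,0)=251 f(10,2)=210 f(10,4)=120 f(10,6)=45 f(10,8)=10 f(10,10)=1
t=11: f(11,-3)=275 f(11,-1)=451 f(11,1)=461 f(11,3)=330 f(11,5)=165 f(11,7)=55 f(11,9)=11 f(11,11)=1
t=12: f(12,-4)=275 f(12,-2)=726 f(12,0)=912 f(12,2)=791 f(12,4)=495 f(12,6)=220 f(12,8)=66 f(12,10)=12 f(12,12)=1
t=13: f(13,-3)=1001 f(13,-1)=1638 f(13,1)=1703 f(13,3)=1286 f(13,5)=715 f(13,7)=286 f(13,9)=78 f(13,11)=13 f(13,13)=1
t=14: f(14,-4)=1001 f(14,-2)=2639 f(14,0)=3341 f(14,2)=2989 f(14,4)=2001 f(14,6)=1001 f(14,8)=364 f(14,10)=91 f(14,12)=14 f(14,14)=1
t=15: f(15,-3)=3640 f(15,-1)=5980 f(15,1)=6330 f(15,3)=4990 f(15,5)=3002 f(15,7)=1365 f(15,9)=455 f(15,11)=105 f(15,13)=15 f(15,15)=1
t=16: f(16,-4)=3640 f(16,-2)=9620 f(16,0)=12310 f(16,2)=11320 f(16,4)=7992 f(16,6)=4367 f(16,8)=1820 f(16,10)=560 f(16,12)=120 f(16,14)=16 f(16,16)=1
t=17: f(17,-3)=13260 f(17,-1)=21930 f(17,1)=23630 f(17,3)=19312 f(17,5)=12359 f(17,7)=6187 f(17,9)=2380 f(17,11)=680 f(17,13)=136 f(17,15)=17 f(17,17)=1
t=18: f(18,-4)=13260 f(18,-2)=35190 f(18,0)=45560 f(18,2)=42942 f(18,4)=31671 f(18,6)=18546 f(18,8)=8567 f(18,10)=3060 f(18,12)=816 f(18,14)=153 f(18,16)=18 f(18,18)=1
Σ_s f(18,s) = 199784
P = 199784/262144 = 24973/32768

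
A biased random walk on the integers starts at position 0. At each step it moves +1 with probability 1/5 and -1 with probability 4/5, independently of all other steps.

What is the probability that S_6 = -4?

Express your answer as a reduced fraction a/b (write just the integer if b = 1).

To reach position -4 after 6 steps: need 1 step of +1 and 5 steps of -1.
Number of such sequences: C(6,1) = 6
Each has probability (1/5)^1 · (4/5)^5 = 1024/15625
P = 6 · 1024/15625 = 6144/15625

Answer: 6144/15625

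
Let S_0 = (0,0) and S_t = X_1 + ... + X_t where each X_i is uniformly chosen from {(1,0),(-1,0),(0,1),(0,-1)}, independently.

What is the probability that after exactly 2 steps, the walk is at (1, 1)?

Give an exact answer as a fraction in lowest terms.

Let h be the number of horizontal steps (so 2-h are vertical). To end at (1,1) need (h+1)/2 right-steps and ((2-h)+1)/2 up-steps.
Sum over h with 1 ≤ h ≤ 1, h ≡ 1 (mod 2), 2-h ≡ 1 (mod 2):
h=1: C(2,1)·C(1,1)·C(1,1) = 2·1·1 = 2
Total favorable: 2
Total paths: 4^2 = 16
P = 2/16 = 1/8

Answer: 1/8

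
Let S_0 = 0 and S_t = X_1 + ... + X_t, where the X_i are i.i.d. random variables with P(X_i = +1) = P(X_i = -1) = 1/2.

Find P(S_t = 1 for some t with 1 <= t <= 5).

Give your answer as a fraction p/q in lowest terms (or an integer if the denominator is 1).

Answer: 11/16

Derivation:
Count via complement. Let g(t,s) = #length-t paths at position s with S_1..S_t all ≠ 1.
g(t,s) = g(t-1,s-1) + g(t-1,s+1) for s ≠ 1; g(t,1) = 0.
t=0: g(0,0)=1
t=1: g(1,-1)=1
t=2: g(2,-2)=1 g(2,0)=1
t=3: g(3,-3)=1 g(3,-1)=2
t=4: g(4,-4)=1 g(4,-2)=3 g(4,0)=2
t=5: g(5,-5)=1 g(5,-3)=4 g(5,-1)=5
Paths never hitting 1: Σ_s g(5,s) = 10
Paths hitting 1: 2^5 - 10 = 22
P = 22/32 = 11/16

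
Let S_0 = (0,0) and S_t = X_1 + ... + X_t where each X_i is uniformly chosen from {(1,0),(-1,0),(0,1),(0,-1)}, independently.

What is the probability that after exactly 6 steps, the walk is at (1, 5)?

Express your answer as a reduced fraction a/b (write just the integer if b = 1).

Let h be the number of horizontal steps (so 6-h are vertical). To end at (1,5) need (h+1)/2 right-steps and ((6-h)+5)/2 up-steps.
Sum over h with 1 ≤ h ≤ 1, h ≡ 1 (mod 2), 6-h ≡ 1 (mod 2):
h=1: C(6,1)·C(1,1)·C(5,5) = 6·1·1 = 6
Total favorable: 6
Total paths: 4^6 = 4096
P = 6/4096 = 3/2048

Answer: 3/2048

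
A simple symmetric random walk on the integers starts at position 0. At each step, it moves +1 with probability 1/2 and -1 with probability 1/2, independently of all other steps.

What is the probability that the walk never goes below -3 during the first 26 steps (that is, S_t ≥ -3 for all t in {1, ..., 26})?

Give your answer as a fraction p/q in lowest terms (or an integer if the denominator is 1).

Answer: 2340135/4194304

Derivation:
Let f(t,s) = #length-t paths at position s with S_1..S_t all ≥ -3.
f(t,s) = f(t-1,s-1) + f(t-1,s+1) for s ≥ -3; f(t,s) = 0 for s < -3.
t=0: f(0,0)=1
t=1: f(1,-1)=1 f(1,1)=1
t=2: f(2,-2)=1 f(2,0)=2 f(2,2)=1
t=3: f(3,-3)=1 f(3,-1)=3 f(3,1)=3 f(3,3)=1
t=4: f(4,-2)=4 f(4,0)=6 f(4,2)=4 f(4,4)=1
t=5: f(5,-3)=4 f(5,-1)=10 f(5,1)=10 f(5,3)=5 f(5,5)=1
t=6: f(6,-2)=14 f(6,0)=20 f(6,2)=15 f(6,4)=6 f(6,6)=1
t=7: f(7,-3)=14 f(7,-1)=34 f(7,1)=35 f(7,3)=21 f(7,5)=7 f(7,7)=1
t=8: f(8,-2)=48 f(8,0)=69 f(8,2)=56 f(8,4)=28 f(8,6)=8 f(8,8)=1
t=9: f(9,-3)=48 f(9,-1)=117 f(9,1)=125 f(9,3)=84 f(9,5)=36 f(9,7)=9 f(9,9)=1
t=10: f(10,-2)=165 f(10,0)=242 f(10,2)=209 f(10,4)=120 f(10,6)=45 f(10,8)=10 f(10,10)=1
t=11: f(11,-3)=165 f(11,-1)=407 f(11,1)=451 f(11,3)=329 f(11,5)=165 f(11,7)=55 f(11,9)=11 f(11,11)=1
t=12: f(12,-2)=572 f(12,0)=858 f(12,2)=780 f(12,4)=494 f(12,6)=220 f(12,8)=66 f(12,10)=12 f(12,12)=1
t=13: f(13,-3)=572 f(13,-1)=1430 f(13,1)=1638 f(13,3)=1274 f(13,5)=714 f(13,7)=286 f(13,9)=78 f(13,11)=13 f(13,13)=1
t=14: f(14,-2)=2002 f(14,0)=3068 f(14,2)=2912 f(14,4)=1988 f(14,6)=1000 f(14,8)=364 f(14,10)=91 f(14,12)=14 f(14,14)=1
t=15: f(15,-3)=2002 f(15,-1)=5070 f(15,1)=5980 f(15,3)=4900 f(15,5)=2988 f(15,7)=1364 f(15,9)=455 f(15,11)=105 f(15,13)=15 f(15,15)=1
t=16: f(16,-2)=7072 f(16,0)=11050 f(16,2)=10880 f(16,4)=7888 f(16,6)=4352 f(16,8)=1819 f(16,10)=560 f(16,12)=120 f(16,14)=16 f(16,16)=1
t=17: f(17,-3)=7072 f(17,-1)=18122 f(17,1)=21930 f(17,3)=18768 f(17,5)=12240 f(17,7)=6171 f(17,9)=2379 f(17,11)=680 f(17,13)=136 f(17,15)=17 f(17,17)=1
t=18: f(18,-2)=25194 f(18,0)=40052 f(18,2)=40698 f(18,4)=31008 f(18,6)=18411 f(18,8)=8550 f(18,10)=3059 f(18,12)=816 f(18,14)=153 f(18,16)=18 f(18,18)=1
t=19: f(19,-3)=25194 f(19,-1)=65246 f(19,1)=80750 f(19,3)=71706 f(19,5)=49419 f(19,7)=26961 f(19,9)=11609 f(19,11)=3875 f(19,13)=969 f(19,15)=171 f(19,17)=19 f(19,19)=1
t=20: f(20,-2)=90440 f(20,0)=145996 f(20,2)=152456 f(20,4)=121125 f(20,6)=76380 f(20,8)=38570 f(20,10)=15484 f(20,12)=4844 f(20,14)=1140 f(20,16)=190 f(20,18)=20 f(20,20)=1
t=21: f(21,-3)=90440 f(21,-1)=236436 f(21,1)=298452 f(21,3)=273581 f(21,5)=197505 f(21,7)=114950 f(21,9)=54054 f(21,11)=20328 f(21,13)=5984 f(21,15)=1330 f(21,17)=210 f(21,19)=21 f(21,21)=1
t=22: f(22,-2)=326876 f(22,0)=534888 f(22,2)=572033 f(22,4)=471086 f(22,6)=312455 f(22,8)=169004 f(22,10)=74382 f(22,12)=26312 f(22,14)=7314 f(22,16)=1540 f(22,18)=231 f(22,20)=22 f(22,22)=1
t=23: f(23,-3)=326876 f(23,-1)=861764 f(23,1)=1106921 f(23,3)=1043119 f(23,5)=783541 f(23,7)=481459 f(23,9)=243386 f(23,11)=100694 f(23,13)=33626 f(23,15)=8854 f(23,17)=1771 f(23,19)=253 f(23,21)=23 f(23,23)=1
t=24: f(24,-2)=1188640 f(24,0)=1968685 f(24,2)=2150040 f(24,4)=1826660 f(24,6)=1265000 f(24,8)=724845 f(24,10)=344080 f(24,12)=134320 f(24,14)=42480 f(24,16)=10625 f(24,18)=2024 f(24,20)=276 f(24,22)=24 f(24,24)=1
t=25: f(25,-3)=1188640 f(25,-1)=3157325 f(25,1)=4118725 f(25,3)=3976700 f(25,5)=3091660 f(25,7)=1989845 f(25,9)=1068925 f(25,11)=478400 f(25,13)=176800 f(25,15)=53105 f(25,17)=12649 f(25,19)=2300 f(25,21)=300 f(25,23)=25 f(25,25)=1
t=26: f(26,-2)=4345965 f(26,0)=7276050 f(26,2)=8095425 f(26,4)=7068360 f(26,6)=5081505 f(26,8)=3058770 f(26,10)=1547325 f(26,12)=655200 f(26,14)=229905 f(26,16)=65754 f(26,18)=14949 f(26,20)=2600 f(26,22)=325 f(26,24)=26 f(26,26)=1
Σ_s f(26,s) = 37442160
P = 37442160/67108864 = 2340135/4194304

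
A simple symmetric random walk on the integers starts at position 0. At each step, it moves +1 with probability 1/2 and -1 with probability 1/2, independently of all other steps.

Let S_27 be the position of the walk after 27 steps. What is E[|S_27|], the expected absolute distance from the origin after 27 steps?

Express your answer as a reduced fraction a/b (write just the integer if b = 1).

S_27 takes values m ≡ 1 (mod 2) with |m| ≤ 27; P(S_27=m) = C(27,(27+m)/2)/2^27.
Total paths: 2^27 = 134217728
Distribution: P(S=-27)=1/134217728, P(S=-25)=27/134217728, P(S=-23)=351/134217728, P(S=-21)=2925/134217728, P(S=-19)=17550/134217728, P(S=-17)=80730/134217728, P(S=-15)=296010/134217728, P(S=-13)=888030/134217728, P(S=-11)=2220075/134217728, P(S=-9)=4686825/134217728, P(S=-7)=8436285/134217728, P(S=-5)=13037895/134217728, P(S=-3)=17383860/134217728, P(S=-1)=20058300/134217728, P(S=1)=20058300/134217728, P(S=3)=17383860/134217728, P(S=5)=13037895/134217728, P(S=7)=8436285/134217728, P(S=9)=4686825/134217728, P(S=11)=2220075/134217728, P(S=13)=888030/134217728, P(S=15)=296010/134217728, P(S=17)=80730/134217728, P(S=19)=17550/134217728, P(S=21)=2925/134217728, P(S=23)=351/134217728, P(S=25)=27/134217728, P(S=27)=1/134217728
E[|S_27|] = Σ_m |m|·P(S_27=m) = 561632400/134217728 = 35102025/8388608

Answer: 35102025/8388608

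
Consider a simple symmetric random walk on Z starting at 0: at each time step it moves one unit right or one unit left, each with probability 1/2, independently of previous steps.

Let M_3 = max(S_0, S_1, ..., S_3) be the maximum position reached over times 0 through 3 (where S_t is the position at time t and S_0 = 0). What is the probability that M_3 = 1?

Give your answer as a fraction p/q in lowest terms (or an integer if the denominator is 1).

Let M_3 = max(S_0,...,S_3). Use the reflection principle: for j ≥ 1, #{paths with M_3 ≥ j} = #{S_3 ≥ j} + #{S_3 ≥ j+1}.
By reflection, #{M_3 ≥ 1} = #{S_3 ≥ 1} + #{S_3 ≥ 2} = 4 + 1 = 5.
#{M_3 ≥ 2} = #{S_3 ≥ 2} + #{S_3 ≥ 3} = 1 + 1 = 2.
#{M_3 = 1} = 5 - 2 = 3.
P(M_3 = 1) = 3/8 = 3/8

Answer: 3/8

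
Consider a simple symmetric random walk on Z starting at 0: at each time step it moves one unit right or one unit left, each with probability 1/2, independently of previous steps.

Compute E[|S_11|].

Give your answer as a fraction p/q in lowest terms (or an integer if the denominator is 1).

Answer: 693/256

Derivation:
S_11 takes values m ≡ 1 (mod 2) with |m| ≤ 11; P(S_11=m) = C(11,(11+m)/2)/2^11.
Total paths: 2^11 = 2048
Distribution: P(S=-11)=1/2048, P(S=-9)=11/2048, P(S=-7)=55/2048, P(S=-5)=165/2048, P(S=-3)=330/2048, P(S=-1)=462/2048, P(S=1)=462/2048, P(S=3)=330/2048, P(S=5)=165/2048, P(S=7)=55/2048, P(S=9)=11/2048, P(S=11)=1/2048
E[|S_11|] = Σ_m |m|·P(S_11=m) = 5544/2048 = 693/256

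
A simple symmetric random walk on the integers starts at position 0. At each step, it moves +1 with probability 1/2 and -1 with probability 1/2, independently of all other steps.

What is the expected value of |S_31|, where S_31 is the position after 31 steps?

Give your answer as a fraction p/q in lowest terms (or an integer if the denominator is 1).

Answer: 300540195/67108864

Derivation:
S_31 takes values m ≡ 1 (mod 2) with |m| ≤ 31; P(S_31=m) = C(31,(31+m)/2)/2^31.
Total paths: 2^31 = 2147483648
Distribution: P(S=-31)=1/2147483648, P(S=-29)=31/2147483648, P(S=-27)=465/2147483648, P(S=-25)=4495/2147483648, P(S=-23)=31465/2147483648, P(S=-21)=169911/2147483648, P(S=-19)=736281/2147483648, P(S=-17)=2629575/2147483648, P(S=-15)=7888725/2147483648, P(S=-13)=20160075/2147483648, P(S=-11)=44352165/2147483648, P(S=-9)=84672315/2147483648, P(S=-7)=141120525/2147483648, P(S=-5)=206253075/2147483648, P(S=-3)=265182525/2147483648, P(S=-1)=300540195/2147483648, P(S=1)=300540195/2147483648, P(S=3)=265182525/2147483648, P(S=5)=206253075/2147483648, P(S=7)=141120525/2147483648, P(S=9)=84672315/2147483648, P(S=11)=44352165/2147483648, P(S=13)=20160075/2147483648, P(S=15)=7888725/2147483648, P(S=17)=2629575/2147483648, P(S=19)=736281/2147483648, P(S=21)=169911/2147483648, P(S=23)=31465/2147483648, P(S=25)=4495/2147483648, P(S=27)=465/2147483648, P(S=29)=31/2147483648, P(S=31)=1/2147483648
E[|S_31|] = Σ_m |m|·P(S_31=m) = 9617286240/2147483648 = 300540195/67108864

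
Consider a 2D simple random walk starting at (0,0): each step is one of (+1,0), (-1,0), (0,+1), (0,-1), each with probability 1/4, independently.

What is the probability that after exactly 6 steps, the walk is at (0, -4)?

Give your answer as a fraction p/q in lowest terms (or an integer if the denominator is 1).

Answer: 9/1024

Derivation:
Let h be the number of horizontal steps (so 6-h are vertical). To end at (0,-4) need (h+0)/2 right-steps and ((6-h)-4)/2 up-steps.
Sum over h with 0 ≤ h ≤ 2, h ≡ 0 (mod 2), 6-h ≡ 0 (mod 2):
h=0: C(6,0)·C(0,0)·C(6,1) = 1·1·6 = 6
h=2: C(6,2)·C(2,1)·C(4,0) = 15·2·1 = 30
Total favorable: 36
Total paths: 4^6 = 4096
P = 36/4096 = 9/1024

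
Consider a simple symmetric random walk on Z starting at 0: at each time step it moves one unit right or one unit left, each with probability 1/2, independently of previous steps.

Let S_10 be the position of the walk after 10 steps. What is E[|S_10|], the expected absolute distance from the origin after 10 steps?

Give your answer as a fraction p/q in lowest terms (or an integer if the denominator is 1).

S_10 takes values m ≡ 0 (mod 2) with |m| ≤ 10; P(S_10=m) = C(10,(10+m)/2)/2^10.
Total paths: 2^10 = 1024
Distribution: P(S=-10)=1/1024, P(S=-8)=10/1024, P(S=-6)=45/1024, P(S=-4)=120/1024, P(S=-2)=210/1024, P(S=0)=252/1024, P(S=2)=210/1024, P(S=4)=120/1024, P(S=6)=45/1024, P(S=8)=10/1024, P(S=10)=1/1024
E[|S_10|] = Σ_m |m|·P(S_10=m) = 2520/1024 = 315/128

Answer: 315/128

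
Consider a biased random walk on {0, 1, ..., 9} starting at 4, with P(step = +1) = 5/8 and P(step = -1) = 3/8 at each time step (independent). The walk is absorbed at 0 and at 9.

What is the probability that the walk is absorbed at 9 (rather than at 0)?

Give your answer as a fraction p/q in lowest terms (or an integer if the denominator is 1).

Biased walk: p = 5/8, q = 3/8, r = q/p = 3/5
Gambler's ruin: P(hit 9 before 0 | start at 4) = (1 - r^a)/(1 - r^N)
r^4 = 81/625; r^9 = 19683/1953125
P = (1 - 81/625) / (1 - 19683/1953125) = 544/625 / 1933442/1953125 = 850000/966721

Answer: 850000/966721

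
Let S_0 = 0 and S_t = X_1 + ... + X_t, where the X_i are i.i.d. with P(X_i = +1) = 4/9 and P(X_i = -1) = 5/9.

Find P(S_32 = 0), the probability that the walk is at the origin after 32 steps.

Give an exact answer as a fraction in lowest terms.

Answer: 43769338265600000000000000000/381520424476945831628649898809

Derivation:
To be at 0 after 32 steps: need exactly 16 steps of +1 and 16 of -1.
Number of such sequences: C(32,16) = 601080390
Each has probability (4/9)^16 · (5/9)^16 = 655360000000000000000/3433683820292512484657849089281
P = 601080390 · 655360000000000000000/3433683820292512484657849089281 = 43769338265600000000000000000/381520424476945831628649898809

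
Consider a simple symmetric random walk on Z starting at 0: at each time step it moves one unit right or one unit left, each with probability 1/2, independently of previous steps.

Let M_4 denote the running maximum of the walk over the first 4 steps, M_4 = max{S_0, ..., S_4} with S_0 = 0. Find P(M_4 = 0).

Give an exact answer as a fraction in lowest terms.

Answer: 3/8

Derivation:
Let M_4 = max(S_0,...,S_4). Use the reflection principle: for j ≥ 1, #{paths with M_4 ≥ j} = #{S_4 ≥ j} + #{S_4 ≥ j+1}.
P(M_4 ≥ 0) = 1 since S_0 = 0, so #{M_4 ≥ 0} = 16.
#{M_4 ≥ 1} = #{S_4 ≥ 1} + #{S_4 ≥ 2} = 5 + 5 = 10.
#{M_4 = 0} = 16 - 10 = 6.
P(M_4 = 0) = 6/16 = 3/8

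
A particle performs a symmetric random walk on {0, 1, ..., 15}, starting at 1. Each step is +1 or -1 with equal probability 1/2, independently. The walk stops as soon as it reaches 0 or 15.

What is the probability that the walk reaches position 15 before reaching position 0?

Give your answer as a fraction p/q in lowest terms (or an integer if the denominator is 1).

Answer: 1/15

Derivation:
Symmetric walk (p = 1/2): the harmonic-function argument gives P(hit 15 before 0 | start at 1) = a/N.
P = 1/15 = 1/15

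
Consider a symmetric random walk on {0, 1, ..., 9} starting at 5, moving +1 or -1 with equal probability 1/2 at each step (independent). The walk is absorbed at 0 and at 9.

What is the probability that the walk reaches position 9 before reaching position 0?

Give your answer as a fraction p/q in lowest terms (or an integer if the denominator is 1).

Answer: 5/9

Derivation:
Symmetric walk (p = 1/2): the harmonic-function argument gives P(hit 9 before 0 | start at 5) = a/N.
P = 5/9 = 5/9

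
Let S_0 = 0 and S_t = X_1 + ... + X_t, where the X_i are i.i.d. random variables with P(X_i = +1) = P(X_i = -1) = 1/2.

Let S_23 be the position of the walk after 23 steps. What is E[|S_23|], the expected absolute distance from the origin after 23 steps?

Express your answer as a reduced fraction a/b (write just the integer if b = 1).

S_23 takes values m ≡ 1 (mod 2) with |m| ≤ 23; P(S_23=m) = C(23,(23+m)/2)/2^23.
Total paths: 2^23 = 8388608
Distribution: P(S=-23)=1/8388608, P(S=-21)=23/8388608, P(S=-19)=253/8388608, P(S=-17)=1771/8388608, P(S=-15)=8855/8388608, P(S=-13)=33649/8388608, P(S=-11)=100947/8388608, P(S=-9)=245157/8388608, P(S=-7)=490314/8388608, P(S=-5)=817190/8388608, P(S=-3)=1144066/8388608, P(S=-1)=1352078/8388608, P(S=1)=1352078/8388608, P(S=3)=1144066/8388608, P(S=5)=817190/8388608, P(S=7)=490314/8388608, P(S=9)=245157/8388608, P(S=11)=100947/8388608, P(S=13)=33649/8388608, P(S=15)=8855/8388608, P(S=17)=1771/8388608, P(S=19)=253/8388608, P(S=21)=23/8388608, P(S=23)=1/8388608
E[|S_23|] = Σ_m |m|·P(S_23=m) = 32449872/8388608 = 2028117/524288

Answer: 2028117/524288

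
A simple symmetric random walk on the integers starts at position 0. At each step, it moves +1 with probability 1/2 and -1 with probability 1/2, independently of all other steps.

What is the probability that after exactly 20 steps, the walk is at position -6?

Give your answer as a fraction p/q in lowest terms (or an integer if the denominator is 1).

To reach position -6 after 20 steps: need 7 steps of +1 and 13 of -1.
Favorable paths: C(20,7) = 77520
Total paths: 2^20 = 1048576
P = 77520/1048576 = 4845/65536

Answer: 4845/65536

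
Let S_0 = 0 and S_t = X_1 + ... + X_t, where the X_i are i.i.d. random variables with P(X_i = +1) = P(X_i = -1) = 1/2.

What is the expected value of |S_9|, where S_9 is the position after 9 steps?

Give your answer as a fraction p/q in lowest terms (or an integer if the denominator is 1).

S_9 takes values m ≡ 1 (mod 2) with |m| ≤ 9; P(S_9=m) = C(9,(9+m)/2)/2^9.
Total paths: 2^9 = 512
Distribution: P(S=-9)=1/512, P(S=-7)=9/512, P(S=-5)=36/512, P(S=-3)=84/512, P(S=-1)=126/512, P(S=1)=126/512, P(S=3)=84/512, P(S=5)=36/512, P(S=7)=9/512, P(S=9)=1/512
E[|S_9|] = Σ_m |m|·P(S_9=m) = 1260/512 = 315/128

Answer: 315/128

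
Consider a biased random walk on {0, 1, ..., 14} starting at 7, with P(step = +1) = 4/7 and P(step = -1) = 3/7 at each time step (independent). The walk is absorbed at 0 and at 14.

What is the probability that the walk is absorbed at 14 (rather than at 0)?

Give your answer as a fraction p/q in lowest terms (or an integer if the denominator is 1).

Answer: 16384/18571

Derivation:
Biased walk: p = 4/7, q = 3/7, r = q/p = 3/4
Gambler's ruin: P(hit 14 before 0 | start at 7) = (1 - r^a)/(1 - r^N)
r^7 = 2187/16384; r^14 = 4782969/268435456
P = (1 - 2187/16384) / (1 - 4782969/268435456) = 14197/16384 / 263652487/268435456 = 16384/18571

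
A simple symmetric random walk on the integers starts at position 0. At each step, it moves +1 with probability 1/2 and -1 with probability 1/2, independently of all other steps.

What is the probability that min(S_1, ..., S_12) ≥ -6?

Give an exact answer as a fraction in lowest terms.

Let f(t,s) = #length-t paths at position s with S_1..S_t all ≥ -6.
f(t,s) = f(t-1,s-1) + f(t-1,s+1) for s ≥ -6; f(t,s) = 0 for s < -6.
t=0: f(0,0)=1
t=1: f(1,-1)=1 f(1,1)=1
t=2: f(2,-2)=1 f(2,0)=2 f(2,2)=1
t=3: f(3,-3)=1 f(3,-1)=3 f(3,1)=3 f(3,3)=1
t=4: f(4,-4)=1 f(4,-2)=4 f(4,0)=6 f(4,2)=4 f(4,4)=1
t=5: f(5,-5)=1 f(5,-3)=5 f(5,-1)=10 f(5,1)=10 f(5,3)=5 f(5,5)=1
t=6: f(6,-6)=1 f(6,-4)=6 f(6,-2)=15 f(6,0)=20 f(6,2)=15 f(6,4)=6 f(6,6)=1
t=7: f(7,-5)=7 f(7,-3)=21 f(7,-1)=35 f(7,1)=35 f(7,3)=21 f(7,5)=7 f(7,7)=1
t=8: f(8,-6)=7 f(8,-4)=28 f(8,-2)=56 f(8,0)=70 f(8,2)=56 f(8,4)=28 f(8,6)=8 f(8,8)=1
t=9: f(9,-5)=35 f(9,-3)=84 f(9,-1)=126 f(9,1)=126 f(9,3)=84 f(9,5)=36 f(9,7)=9 f(9,9)=1
t=10: f(10,-6)=35 f(10,-4)=119 f(10,-2)=210 f(10,0)=252 f(10,2)=210 f(10,4)=120 f(10,6)=45 f(10,8)=10 f(10,10)=1
t=11: f(11,-5)=154 f(11,-3)=329 f(11,-1)=462 f(11,1)=462 f(11,3)=330 f(11,5)=165 f(11,7)=55 f(11,9)=11 f(11,11)=1
t=12: f(12,-6)=154 f(12,-4)=483 f(12,-2)=791 f(12,0)=924 f(12,2)=792 f(12,4)=495 f(12,6)=220 f(12,8)=66 f(12,10)=12 f(12,12)=1
Σ_s f(12,s) = 3938
P = 3938/4096 = 1969/2048

Answer: 1969/2048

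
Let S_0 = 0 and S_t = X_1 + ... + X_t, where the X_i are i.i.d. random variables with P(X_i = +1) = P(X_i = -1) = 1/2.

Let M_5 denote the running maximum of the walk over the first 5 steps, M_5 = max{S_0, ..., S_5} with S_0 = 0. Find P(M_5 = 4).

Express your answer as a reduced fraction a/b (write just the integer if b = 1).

Answer: 1/32

Derivation:
Let M_5 = max(S_0,...,S_5). Use the reflection principle: for j ≥ 1, #{paths with M_5 ≥ j} = #{S_5 ≥ j} + #{S_5 ≥ j+1}.
By reflection, #{M_5 ≥ 4} = #{S_5 ≥ 4} + #{S_5 ≥ 5} = 1 + 1 = 2.
#{M_5 ≥ 5} = #{S_5 ≥ 5} + #{S_5 ≥ 6} = 1 + 0 = 1.
#{M_5 = 4} = 2 - 1 = 1.
P(M_5 = 4) = 1/32 = 1/32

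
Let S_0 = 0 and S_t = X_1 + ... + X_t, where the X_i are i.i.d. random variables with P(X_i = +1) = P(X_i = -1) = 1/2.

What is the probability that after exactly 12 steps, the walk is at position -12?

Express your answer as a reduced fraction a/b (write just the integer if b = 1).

To reach position -12 after 12 steps: need 0 steps of +1 and 12 of -1.
Favorable paths: C(12,0) = 1
Total paths: 2^12 = 4096
P = 1/4096 = 1/4096

Answer: 1/4096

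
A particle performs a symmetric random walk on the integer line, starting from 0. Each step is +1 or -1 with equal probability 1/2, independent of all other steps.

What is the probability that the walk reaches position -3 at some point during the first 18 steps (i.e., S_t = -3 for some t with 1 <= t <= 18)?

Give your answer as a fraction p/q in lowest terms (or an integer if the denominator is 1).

Answer: 15751/32768

Derivation:
Count via complement. Let g(t,s) = #length-t paths at position s with S_1..S_t all ≠ -3.
g(t,s) = g(t-1,s-1) + g(t-1,s+1) for s ≠ -3; g(t,-3) = 0.
t=0: g(0,0)=1
t=1: g(1,-1)=1 g(1,1)=1
t=2: g(2,-2)=1 g(2,0)=2 g(2,2)=1
t=3: g(3,-1)=3 g(3,1)=3 g(3,3)=1
t=4: g(4,-2)=3 g(4,0)=6 g(4,2)=4 g(4,4)=1
t=5: g(5,-1)=9 g(5,1)=10 g(5,3)=5 g(5,5)=1
t=6: g(6,-2)=9 g(6,0)=19 g(6,2)=15 g(6,4)=6 g(6,6)=1
t=7: g(7,-1)=28 g(7,1)=34 g(7,3)=21 g(7,5)=7 g(7,7)=1
t=8: g(8,-2)=28 g(8,0)=62 g(8,2)=55 g(8,4)=28 g(8,6)=8 g(8,8)=1
t=9: g(9,-1)=90 g(9,1)=117 g(9,3)=83 g(9,5)=36 g(9,7)=9 g(9,9)=1
t=10: g(10,-2)=90 g(10,0)=207 g(10,2)=200 g(10,4)=119 g(10,6)=45 g(10,8)=10 g(10,10)=1
t=11: g(11,-1)=297 g(11,1)=407 g(11,3)=319 g(11,5)=164 g(11,7)=55 g(11,9)=11 g(11,11)=1
t=12: g(12,-2)=297 g(12,0)=704 g(12,2)=726 g(12,4)=483 g(12,6)=219 g(12,8)=66 g(12,10)=12 g(12,12)=1
t=13: g(13,-1)=1001 g(13,1)=1430 g(13,3)=1209 g(13,5)=702 g(13,7)=285 g(13,9)=78 g(13,11)=13 g(13,13)=1
t=14: g(14,-2)=1001 g(14,0)=2431 g(14,2)=2639 g(14,4)=1911 g(14,6)=987 g(14,8)=363 g(14,10)=91 g(14,12)=14 g(14,14)=1
t=15: g(15,-1)=3432 g(15,1)=5070 g(15,3)=4550 g(15,5)=2898 g(15,7)=1350 g(15,9)=454 g(15,11)=105 g(15,13)=15 g(15,15)=1
t=16: g(16,-2)=3432 g(16,0)=8502 g(16,2)=9620 g(16,4)=7448 g(16,6)=4248 g(16,8)=1804 g(16,10)=559 g(16,12)=120 g(16,14)=16 g(16,16)=1
t=17: g(17,-1)=11934 g(17,1)=18122 g(17,3)=17068 g(17,5)=11696 g(17,7)=6052 g(17,9)=2363 g(17,11)=679 g(17,13)=136 g(17,15)=17 g(17,17)=1
t=18: g(18,-2)=11934 g(18,0)=30056 g(18,2)=35190 g(18,4)=28764 g(18,6)=17748 g(18,8)=8415 g(18,10)=3042 g(18,12)=815 g(18,14)=153 g(18,16)=18 g(18,18)=1
Paths never hitting -3: Σ_s g(18,s) = 136136
Paths hitting -3: 2^18 - 136136 = 126008
P = 126008/262144 = 15751/32768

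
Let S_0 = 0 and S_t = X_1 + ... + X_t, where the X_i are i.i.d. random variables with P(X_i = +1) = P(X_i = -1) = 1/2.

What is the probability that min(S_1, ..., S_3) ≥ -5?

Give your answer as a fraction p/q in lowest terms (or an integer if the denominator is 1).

Let f(t,s) = #length-t paths at position s with S_1..S_t all ≥ -5.
f(t,s) = f(t-1,s-1) + f(t-1,s+1) for s ≥ -5; f(t,s) = 0 for s < -5.
t=0: f(0,0)=1
t=1: f(1,-1)=1 f(1,1)=1
t=2: f(2,-2)=1 f(2,0)=2 f(2,2)=1
t=3: f(3,-3)=1 f(3,-1)=3 f(3,1)=3 f(3,3)=1
Σ_s f(3,s) = 8
P = 8/8 = 1

Answer: 1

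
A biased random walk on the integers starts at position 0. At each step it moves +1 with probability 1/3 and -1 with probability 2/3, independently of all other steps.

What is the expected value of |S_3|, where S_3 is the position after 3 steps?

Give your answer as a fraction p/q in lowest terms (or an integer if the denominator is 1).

Answer: 5/3

Derivation:
S_3 takes values m ≡ 1 (mod 2) with |m| ≤ 3; P(S_3=m) = C(3,(3+m)/2) · (1/3)^((3+m)/2) · (2/3)^((3-m)/2).
Distribution: P(S=-3)=8/27, P(S=-1)=4/9, P(S=1)=2/9, P(S=3)=1/27
E[|S_3|] = Σ_m |m|·P(S_3=m) = 5/3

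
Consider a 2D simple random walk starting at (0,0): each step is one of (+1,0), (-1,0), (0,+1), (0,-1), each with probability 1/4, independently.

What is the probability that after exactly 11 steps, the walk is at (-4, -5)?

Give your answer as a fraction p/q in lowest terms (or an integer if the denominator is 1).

Answer: 2541/2097152

Derivation:
Let h be the number of horizontal steps (so 11-h are vertical). To end at (-4,-5) need (h-4)/2 right-steps and ((11-h)-5)/2 up-steps.
Sum over h with 4 ≤ h ≤ 6, h ≡ 0 (mod 2), 11-h ≡ 1 (mod 2):
h=4: C(11,4)·C(4,0)·C(7,1) = 330·1·7 = 2310
h=6: C(11,6)·C(6,1)·C(5,0) = 462·6·1 = 2772
Total favorable: 5082
Total paths: 4^11 = 4194304
P = 5082/4194304 = 2541/2097152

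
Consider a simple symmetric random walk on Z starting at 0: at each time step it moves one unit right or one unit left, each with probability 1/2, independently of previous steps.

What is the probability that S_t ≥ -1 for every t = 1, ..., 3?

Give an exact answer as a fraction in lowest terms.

Answer: 3/4

Derivation:
Let f(t,s) = #length-t paths at position s with S_1..S_t all ≥ -1.
f(t,s) = f(t-1,s-1) + f(t-1,s+1) for s ≥ -1; f(t,s) = 0 for s < -1.
t=0: f(0,0)=1
t=1: f(1,-1)=1 f(1,1)=1
t=2: f(2,0)=2 f(2,2)=1
t=3: f(3,-1)=2 f(3,1)=3 f(3,3)=1
Σ_s f(3,s) = 6
P = 6/8 = 3/4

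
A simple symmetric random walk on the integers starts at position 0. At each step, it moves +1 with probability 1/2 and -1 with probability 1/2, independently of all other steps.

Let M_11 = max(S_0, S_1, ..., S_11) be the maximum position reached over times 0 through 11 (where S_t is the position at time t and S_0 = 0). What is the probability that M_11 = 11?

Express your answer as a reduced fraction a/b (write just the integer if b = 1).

Let M_11 = max(S_0,...,S_11). Use the reflection principle: for j ≥ 1, #{paths with M_11 ≥ j} = #{S_11 ≥ j} + #{S_11 ≥ j+1}.
By reflection, #{M_11 ≥ 11} = #{S_11 ≥ 11} + #{S_11 ≥ 12} = 1 + 0 = 1.
#{M_11 ≥ 12} = #{S_11 ≥ 12} + #{S_11 ≥ 13} = 0 + 0 = 0.
#{M_11 = 11} = 1 - 0 = 1.
P(M_11 = 11) = 1/2048 = 1/2048

Answer: 1/2048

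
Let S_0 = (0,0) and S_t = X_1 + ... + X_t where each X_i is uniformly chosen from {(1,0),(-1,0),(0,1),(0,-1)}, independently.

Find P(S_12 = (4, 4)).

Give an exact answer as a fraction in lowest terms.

Let h be the number of horizontal steps (so 12-h are vertical). To end at (4,4) need (h+4)/2 right-steps and ((12-h)+4)/2 up-steps.
Sum over h with 4 ≤ h ≤ 8, h ≡ 0 (mod 2), 12-h ≡ 0 (mod 2):
h=4: C(12,4)·C(4,4)·C(8,6) = 495·1·28 = 13860
h=6: C(12,6)·C(6,5)·C(6,5) = 924·6·6 = 33264
h=8: C(12,8)·C(8,6)·C(4,4) = 495·28·1 = 13860
Total favorable: 60984
Total paths: 4^12 = 16777216
P = 60984/16777216 = 7623/2097152

Answer: 7623/2097152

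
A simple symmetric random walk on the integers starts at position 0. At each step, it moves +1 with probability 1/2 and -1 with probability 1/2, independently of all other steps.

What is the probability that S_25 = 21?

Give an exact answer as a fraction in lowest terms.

Answer: 75/8388608

Derivation:
To reach position 21 after 25 steps: need 23 steps of +1 and 2 of -1.
Favorable paths: C(25,23) = 300
Total paths: 2^25 = 33554432
P = 300/33554432 = 75/8388608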